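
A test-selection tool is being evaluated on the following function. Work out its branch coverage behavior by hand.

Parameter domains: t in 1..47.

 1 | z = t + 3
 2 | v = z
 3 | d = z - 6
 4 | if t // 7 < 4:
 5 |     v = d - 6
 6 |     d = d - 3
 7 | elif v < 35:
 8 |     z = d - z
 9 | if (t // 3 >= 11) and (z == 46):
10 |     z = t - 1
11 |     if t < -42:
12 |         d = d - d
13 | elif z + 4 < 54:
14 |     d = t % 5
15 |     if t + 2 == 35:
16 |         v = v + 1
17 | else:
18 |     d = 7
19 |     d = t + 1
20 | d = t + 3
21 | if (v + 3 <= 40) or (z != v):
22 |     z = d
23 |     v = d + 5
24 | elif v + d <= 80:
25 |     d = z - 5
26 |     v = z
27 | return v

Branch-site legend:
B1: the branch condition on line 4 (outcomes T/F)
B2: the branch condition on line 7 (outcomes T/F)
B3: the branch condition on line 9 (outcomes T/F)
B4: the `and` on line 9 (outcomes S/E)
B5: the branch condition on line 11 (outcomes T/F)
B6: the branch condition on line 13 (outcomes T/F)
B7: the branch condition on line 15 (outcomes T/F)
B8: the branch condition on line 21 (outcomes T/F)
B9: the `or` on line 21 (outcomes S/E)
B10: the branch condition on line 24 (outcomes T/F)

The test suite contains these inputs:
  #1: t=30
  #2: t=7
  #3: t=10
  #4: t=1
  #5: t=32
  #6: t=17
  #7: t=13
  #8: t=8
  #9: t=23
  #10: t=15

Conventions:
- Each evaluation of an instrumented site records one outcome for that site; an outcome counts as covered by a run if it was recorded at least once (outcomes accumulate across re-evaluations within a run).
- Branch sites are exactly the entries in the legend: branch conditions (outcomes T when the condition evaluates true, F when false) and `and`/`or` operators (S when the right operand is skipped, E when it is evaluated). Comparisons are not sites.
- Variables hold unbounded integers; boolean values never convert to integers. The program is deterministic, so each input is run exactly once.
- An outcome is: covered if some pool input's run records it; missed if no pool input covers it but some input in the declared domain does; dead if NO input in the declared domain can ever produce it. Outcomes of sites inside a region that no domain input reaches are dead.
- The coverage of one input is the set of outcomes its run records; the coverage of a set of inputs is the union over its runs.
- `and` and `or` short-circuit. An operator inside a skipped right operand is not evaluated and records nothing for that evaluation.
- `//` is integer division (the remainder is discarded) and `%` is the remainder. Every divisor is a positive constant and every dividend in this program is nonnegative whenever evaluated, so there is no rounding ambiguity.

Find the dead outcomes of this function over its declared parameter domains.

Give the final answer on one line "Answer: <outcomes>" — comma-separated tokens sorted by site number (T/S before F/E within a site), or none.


exhaustive pass over the 47-input domain:
  B5=T: no domain input ever produces it -> dead
  reachable outcomes have witnesses, e.g. B1=T (e.g. t=1), B1=F (e.g. t=28), B2=T (e.g. t=28), B2=F (e.g. t=32)
Answer: B5=T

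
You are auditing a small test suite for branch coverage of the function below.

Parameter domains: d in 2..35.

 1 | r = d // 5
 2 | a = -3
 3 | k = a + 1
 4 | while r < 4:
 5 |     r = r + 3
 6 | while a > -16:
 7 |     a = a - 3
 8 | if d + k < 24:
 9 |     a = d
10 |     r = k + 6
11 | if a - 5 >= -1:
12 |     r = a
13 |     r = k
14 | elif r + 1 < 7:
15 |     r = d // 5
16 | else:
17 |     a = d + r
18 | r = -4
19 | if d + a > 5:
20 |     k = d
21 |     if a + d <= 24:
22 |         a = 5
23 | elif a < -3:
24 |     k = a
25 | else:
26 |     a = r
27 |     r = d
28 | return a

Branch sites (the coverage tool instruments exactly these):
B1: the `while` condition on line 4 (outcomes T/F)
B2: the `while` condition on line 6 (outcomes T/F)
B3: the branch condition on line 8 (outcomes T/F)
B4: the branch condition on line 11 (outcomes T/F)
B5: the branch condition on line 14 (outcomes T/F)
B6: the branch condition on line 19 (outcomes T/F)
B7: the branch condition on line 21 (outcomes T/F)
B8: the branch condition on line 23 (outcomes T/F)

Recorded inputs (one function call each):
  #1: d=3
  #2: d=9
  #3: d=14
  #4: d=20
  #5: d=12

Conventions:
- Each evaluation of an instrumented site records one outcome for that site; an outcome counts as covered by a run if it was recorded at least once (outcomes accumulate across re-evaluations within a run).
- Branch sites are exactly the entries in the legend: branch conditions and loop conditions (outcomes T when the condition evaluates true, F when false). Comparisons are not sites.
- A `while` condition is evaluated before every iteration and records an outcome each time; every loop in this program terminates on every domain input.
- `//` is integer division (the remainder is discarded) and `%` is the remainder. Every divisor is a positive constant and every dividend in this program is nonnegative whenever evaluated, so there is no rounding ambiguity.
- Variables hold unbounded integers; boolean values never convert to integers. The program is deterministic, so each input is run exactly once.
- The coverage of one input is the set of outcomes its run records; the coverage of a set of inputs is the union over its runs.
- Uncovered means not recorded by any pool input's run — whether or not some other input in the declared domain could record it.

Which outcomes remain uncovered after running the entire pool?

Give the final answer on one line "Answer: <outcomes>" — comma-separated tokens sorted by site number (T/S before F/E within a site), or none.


test 1 (d=3) hits B1=T, B1=F, B2=T, B2=F, B3=T, B4=F, B5=T, B6=T, B7=T
test 2 (d=9) hits B1=T, B1=F, B2=T, B2=F, B3=T, B4=T, B6=T, B7=T
test 3 (d=14) hits B1=T, B1=F, B2=T, B2=F, B3=T, B4=T, B6=T, B7=F
test 4 (d=20) hits B1=F, B2=T, B2=F, B3=T, B4=T, B6=T, B7=F
test 5 (d=12) hits B1=T, B1=F, B2=T, B2=F, B3=T, B4=T, B6=T, B7=T
union over the pool: B1=T, B1=F, B2=T, B2=F, B3=T, B4=T, B4=F, B5=T, B6=T, B7=T, B7=F
uncovered (5 of 16): B3=F, B5=F, B6=F, B8=T, B8=F
Answer: B3=F, B5=F, B6=F, B8=T, B8=F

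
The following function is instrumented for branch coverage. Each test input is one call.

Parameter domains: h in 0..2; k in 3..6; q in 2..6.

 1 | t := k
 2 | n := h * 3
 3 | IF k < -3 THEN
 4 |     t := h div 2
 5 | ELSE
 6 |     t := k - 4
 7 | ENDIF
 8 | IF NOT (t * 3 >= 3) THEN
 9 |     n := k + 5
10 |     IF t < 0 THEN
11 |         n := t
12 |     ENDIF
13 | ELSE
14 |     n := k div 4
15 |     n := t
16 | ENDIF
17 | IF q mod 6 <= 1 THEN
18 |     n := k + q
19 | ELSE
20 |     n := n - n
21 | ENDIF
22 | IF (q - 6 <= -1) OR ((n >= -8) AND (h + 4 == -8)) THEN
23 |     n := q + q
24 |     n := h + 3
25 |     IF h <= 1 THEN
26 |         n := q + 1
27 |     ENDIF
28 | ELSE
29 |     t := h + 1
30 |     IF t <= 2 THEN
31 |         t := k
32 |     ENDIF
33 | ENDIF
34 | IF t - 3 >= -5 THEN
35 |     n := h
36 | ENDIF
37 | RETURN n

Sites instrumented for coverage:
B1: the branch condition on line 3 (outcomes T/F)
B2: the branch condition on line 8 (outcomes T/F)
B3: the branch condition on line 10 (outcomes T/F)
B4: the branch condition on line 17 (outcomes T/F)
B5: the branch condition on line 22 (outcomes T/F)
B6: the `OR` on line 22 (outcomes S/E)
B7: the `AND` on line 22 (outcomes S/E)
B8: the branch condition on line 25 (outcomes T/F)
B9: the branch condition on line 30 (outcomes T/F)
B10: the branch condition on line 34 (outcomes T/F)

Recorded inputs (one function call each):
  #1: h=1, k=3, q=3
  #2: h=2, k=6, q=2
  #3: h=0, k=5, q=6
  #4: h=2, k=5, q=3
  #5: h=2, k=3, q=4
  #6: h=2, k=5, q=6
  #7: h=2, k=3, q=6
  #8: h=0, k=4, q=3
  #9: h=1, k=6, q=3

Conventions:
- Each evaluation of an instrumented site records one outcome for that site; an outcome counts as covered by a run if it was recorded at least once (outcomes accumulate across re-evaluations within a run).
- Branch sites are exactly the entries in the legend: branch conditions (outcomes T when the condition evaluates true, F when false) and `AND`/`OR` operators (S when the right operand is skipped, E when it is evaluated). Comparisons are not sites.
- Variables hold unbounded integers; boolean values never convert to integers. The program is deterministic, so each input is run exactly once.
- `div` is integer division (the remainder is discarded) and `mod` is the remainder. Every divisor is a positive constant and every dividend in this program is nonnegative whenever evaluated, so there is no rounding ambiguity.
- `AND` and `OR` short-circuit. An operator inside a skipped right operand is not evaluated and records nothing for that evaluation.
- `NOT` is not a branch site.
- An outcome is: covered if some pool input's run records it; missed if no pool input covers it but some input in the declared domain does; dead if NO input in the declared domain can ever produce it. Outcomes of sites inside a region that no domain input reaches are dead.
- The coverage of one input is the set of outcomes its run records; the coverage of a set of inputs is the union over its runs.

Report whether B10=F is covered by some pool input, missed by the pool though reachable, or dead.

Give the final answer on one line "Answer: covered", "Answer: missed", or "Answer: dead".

no pool input records B10=F
checking all 60 inputs in the declared domain: B10=F is never recorded -> dead

Answer: dead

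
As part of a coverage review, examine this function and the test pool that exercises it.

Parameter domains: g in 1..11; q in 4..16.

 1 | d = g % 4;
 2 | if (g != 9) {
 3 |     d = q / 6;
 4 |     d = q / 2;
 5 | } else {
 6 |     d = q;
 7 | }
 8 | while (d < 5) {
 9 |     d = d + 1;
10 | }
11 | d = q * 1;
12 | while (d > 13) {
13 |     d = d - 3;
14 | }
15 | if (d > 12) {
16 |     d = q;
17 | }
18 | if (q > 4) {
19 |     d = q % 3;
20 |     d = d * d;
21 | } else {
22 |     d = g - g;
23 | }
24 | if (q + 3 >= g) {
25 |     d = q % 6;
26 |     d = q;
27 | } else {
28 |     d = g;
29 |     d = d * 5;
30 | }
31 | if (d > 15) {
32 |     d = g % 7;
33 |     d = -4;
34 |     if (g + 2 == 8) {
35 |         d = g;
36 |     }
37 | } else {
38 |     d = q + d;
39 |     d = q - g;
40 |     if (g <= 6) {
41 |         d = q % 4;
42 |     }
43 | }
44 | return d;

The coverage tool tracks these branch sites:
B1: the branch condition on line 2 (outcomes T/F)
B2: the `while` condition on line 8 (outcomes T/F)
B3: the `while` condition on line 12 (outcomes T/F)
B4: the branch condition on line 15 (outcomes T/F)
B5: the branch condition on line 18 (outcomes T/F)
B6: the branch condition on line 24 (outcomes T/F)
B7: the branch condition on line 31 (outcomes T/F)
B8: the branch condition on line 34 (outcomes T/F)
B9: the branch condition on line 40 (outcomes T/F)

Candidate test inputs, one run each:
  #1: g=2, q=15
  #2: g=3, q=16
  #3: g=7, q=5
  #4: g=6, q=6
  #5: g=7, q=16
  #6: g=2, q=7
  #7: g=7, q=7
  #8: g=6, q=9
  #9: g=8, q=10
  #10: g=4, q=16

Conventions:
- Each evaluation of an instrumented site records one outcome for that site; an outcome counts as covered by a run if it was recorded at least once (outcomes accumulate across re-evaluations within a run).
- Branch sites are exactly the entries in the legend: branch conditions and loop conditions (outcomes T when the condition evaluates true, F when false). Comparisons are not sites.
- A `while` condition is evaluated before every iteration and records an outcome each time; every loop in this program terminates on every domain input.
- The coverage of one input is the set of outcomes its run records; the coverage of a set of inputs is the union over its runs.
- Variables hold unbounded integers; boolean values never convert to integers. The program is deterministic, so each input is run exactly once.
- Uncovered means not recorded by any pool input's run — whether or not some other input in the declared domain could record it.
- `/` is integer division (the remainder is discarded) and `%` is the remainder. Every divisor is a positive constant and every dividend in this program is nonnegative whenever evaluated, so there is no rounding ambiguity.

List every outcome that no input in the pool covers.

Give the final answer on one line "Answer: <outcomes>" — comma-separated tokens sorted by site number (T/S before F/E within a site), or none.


input #1 (g=2, q=15): events B1->T, B2->F, B3->T, B3->F, B4->F, B5->T, B6->T, B7->F, B9->T; covers B1=T, B2=F, B3=T, B3=F, B4=F, B5=T, B6=T, B7=F, B9=T
input #2 (g=3, q=16): events B1->T, B2->F, B3->T, B3->F, B4->T, B5->T, B6->T, B7->T, B8->F; covers B1=T, B2=F, B3=T, B3=F, B4=T, B5=T, B6=T, B7=T, B8=F
input #3 (g=7, q=5): events B1->T, B2->T, B2->T, B2->T, B2->F, B3->F, B4->F, B5->T, B6->T, B7->F, B9->F; covers B1=T, B2=T, B2=F, B3=F, B4=F, B5=T, B6=T, B7=F, B9=F
input #4 (g=6, q=6): events B1->T, B2->T, B2->T, B2->F, B3->F, B4->F, B5->T, B6->T, B7->F, B9->T; covers B1=T, B2=T, B2=F, B3=F, B4=F, B5=T, B6=T, B7=F, B9=T
input #5 (g=7, q=16): events B1->T, B2->F, B3->T, B3->F, B4->T, B5->T, B6->T, B7->T, B8->F; covers B1=T, B2=F, B3=T, B3=F, B4=T, B5=T, B6=T, B7=T, B8=F
input #6 (g=2, q=7): events B1->T, B2->T, B2->T, B2->F, B3->F, B4->F, B5->T, B6->T, B7->F, B9->T; covers B1=T, B2=T, B2=F, B3=F, B4=F, B5=T, B6=T, B7=F, B9=T
input #7 (g=7, q=7): events B1->T, B2->T, B2->T, B2->F, B3->F, B4->F, B5->T, B6->T, B7->F, B9->F; covers B1=T, B2=T, B2=F, B3=F, B4=F, B5=T, B6=T, B7=F, B9=F
input #8 (g=6, q=9): events B1->T, B2->T, B2->F, B3->F, B4->F, B5->T, B6->T, B7->F, B9->T; covers B1=T, B2=T, B2=F, B3=F, B4=F, B5=T, B6=T, B7=F, B9=T
input #9 (g=8, q=10): events B1->T, B2->F, B3->F, B4->F, B5->T, B6->T, B7->F, B9->F; covers B1=T, B2=F, B3=F, B4=F, B5=T, B6=T, B7=F, B9=F
input #10 (g=4, q=16): events B1->T, B2->F, B3->T, B3->F, B4->T, B5->T, B6->T, B7->T, B8->F; covers B1=T, B2=F, B3=T, B3=F, B4=T, B5=T, B6=T, B7=T, B8=F
union over the pool: B1=T, B2=T, B2=F, B3=T, B3=F, B4=T, B4=F, B5=T, B6=T, B7=T, B7=F, B8=F, B9=T, B9=F
uncovered (4 of 18): B1=F, B5=F, B6=F, B8=T
Answer: B1=F, B5=F, B6=F, B8=T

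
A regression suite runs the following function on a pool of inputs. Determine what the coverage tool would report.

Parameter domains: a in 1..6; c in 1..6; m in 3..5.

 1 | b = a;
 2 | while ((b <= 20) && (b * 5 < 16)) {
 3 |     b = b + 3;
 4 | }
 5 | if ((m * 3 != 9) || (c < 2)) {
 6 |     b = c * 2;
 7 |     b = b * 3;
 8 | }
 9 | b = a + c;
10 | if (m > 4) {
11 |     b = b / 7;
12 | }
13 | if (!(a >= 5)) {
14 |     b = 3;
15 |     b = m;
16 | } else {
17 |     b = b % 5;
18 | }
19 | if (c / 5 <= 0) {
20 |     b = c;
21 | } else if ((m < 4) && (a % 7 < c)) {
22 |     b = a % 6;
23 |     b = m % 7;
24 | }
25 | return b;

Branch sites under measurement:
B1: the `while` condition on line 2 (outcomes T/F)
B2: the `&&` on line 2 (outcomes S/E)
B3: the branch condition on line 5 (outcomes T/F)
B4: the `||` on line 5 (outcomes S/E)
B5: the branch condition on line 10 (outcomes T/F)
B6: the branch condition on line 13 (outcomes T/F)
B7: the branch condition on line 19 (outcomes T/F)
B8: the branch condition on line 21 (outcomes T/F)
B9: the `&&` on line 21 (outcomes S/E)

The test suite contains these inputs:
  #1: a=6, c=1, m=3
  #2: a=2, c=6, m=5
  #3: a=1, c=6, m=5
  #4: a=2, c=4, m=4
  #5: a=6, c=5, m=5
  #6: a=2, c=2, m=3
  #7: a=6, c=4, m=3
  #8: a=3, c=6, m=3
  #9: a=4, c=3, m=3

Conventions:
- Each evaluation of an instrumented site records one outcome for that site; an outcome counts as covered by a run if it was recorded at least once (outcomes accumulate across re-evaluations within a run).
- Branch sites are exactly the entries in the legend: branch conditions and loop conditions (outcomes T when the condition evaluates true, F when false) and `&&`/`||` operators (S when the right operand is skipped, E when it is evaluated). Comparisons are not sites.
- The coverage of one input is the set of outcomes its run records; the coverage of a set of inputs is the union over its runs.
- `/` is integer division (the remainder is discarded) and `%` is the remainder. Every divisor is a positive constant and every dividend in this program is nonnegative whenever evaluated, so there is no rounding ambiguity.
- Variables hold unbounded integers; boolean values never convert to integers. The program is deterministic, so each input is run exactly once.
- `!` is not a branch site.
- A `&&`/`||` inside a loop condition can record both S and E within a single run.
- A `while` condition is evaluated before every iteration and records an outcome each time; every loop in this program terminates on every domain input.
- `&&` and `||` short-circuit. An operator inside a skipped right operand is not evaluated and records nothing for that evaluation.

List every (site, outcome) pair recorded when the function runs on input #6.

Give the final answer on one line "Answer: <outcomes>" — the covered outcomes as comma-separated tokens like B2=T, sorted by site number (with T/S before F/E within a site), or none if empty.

Running input #6 (a=2, c=2, m=3), event by event:
  B2->E, B1->T, B2->E, B1->F, B4->E, B3->F, B5->F, B6->T, B7->T
distinct outcomes covered: B1=T, B1=F, B2=E, B3=F, B4=E, B5=F, B6=T, B7=T

Answer: B1=T, B1=F, B2=E, B3=F, B4=E, B5=F, B6=T, B7=T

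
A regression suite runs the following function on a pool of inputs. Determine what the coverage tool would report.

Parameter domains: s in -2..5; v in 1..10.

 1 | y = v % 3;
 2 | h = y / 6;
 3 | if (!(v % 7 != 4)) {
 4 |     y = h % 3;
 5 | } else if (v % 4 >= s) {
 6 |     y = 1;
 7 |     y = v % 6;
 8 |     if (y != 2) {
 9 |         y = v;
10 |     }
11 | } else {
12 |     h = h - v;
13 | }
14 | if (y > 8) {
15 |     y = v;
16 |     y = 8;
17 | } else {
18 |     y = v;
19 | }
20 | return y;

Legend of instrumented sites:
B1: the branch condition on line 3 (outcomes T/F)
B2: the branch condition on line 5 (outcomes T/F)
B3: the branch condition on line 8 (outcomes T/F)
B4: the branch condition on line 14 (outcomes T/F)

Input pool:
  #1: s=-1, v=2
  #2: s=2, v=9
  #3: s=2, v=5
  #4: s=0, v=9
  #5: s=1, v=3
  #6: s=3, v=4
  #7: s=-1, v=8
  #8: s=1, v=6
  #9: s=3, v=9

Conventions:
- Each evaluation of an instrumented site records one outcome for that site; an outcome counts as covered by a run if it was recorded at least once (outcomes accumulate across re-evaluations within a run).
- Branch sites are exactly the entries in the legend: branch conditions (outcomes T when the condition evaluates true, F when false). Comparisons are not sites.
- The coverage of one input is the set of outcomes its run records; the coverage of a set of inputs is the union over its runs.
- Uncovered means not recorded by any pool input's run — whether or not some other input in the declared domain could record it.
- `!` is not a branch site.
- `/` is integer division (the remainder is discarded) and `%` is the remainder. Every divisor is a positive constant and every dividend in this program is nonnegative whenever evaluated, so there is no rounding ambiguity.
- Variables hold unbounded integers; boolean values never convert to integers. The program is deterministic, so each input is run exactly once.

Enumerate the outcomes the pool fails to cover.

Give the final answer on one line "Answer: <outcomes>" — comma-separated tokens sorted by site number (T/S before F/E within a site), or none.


test 1 (s=-1, v=2) fires B1->F, B2->T, B3->F, B4->F; hits B1=F, B2=T, B3=F, B4=F
test 2 (s=2, v=9) fires B1->F, B2->F, B4->F; hits B1=F, B2=F, B4=F
test 3 (s=2, v=5) fires B1->F, B2->F, B4->F; hits B1=F, B2=F, B4=F
test 4 (s=0, v=9) fires B1->F, B2->T, B3->T, B4->T; hits B1=F, B2=T, B3=T, B4=T
test 5 (s=1, v=3) fires B1->F, B2->T, B3->T, B4->F; hits B1=F, B2=T, B3=T, B4=F
test 6 (s=3, v=4) fires B1->T, B4->F; hits B1=T, B4=F
test 7 (s=-1, v=8) fires B1->F, B2->T, B3->F, B4->F; hits B1=F, B2=T, B3=F, B4=F
test 8 (s=1, v=6) fires B1->F, B2->T, B3->T, B4->F; hits B1=F, B2=T, B3=T, B4=F
test 9 (s=3, v=9) fires B1->F, B2->F, B4->F; hits B1=F, B2=F, B4=F
union over the pool: B1=T, B1=F, B2=T, B2=F, B3=T, B3=F, B4=T, B4=F
uncovered (0 of 8): none
Answer: none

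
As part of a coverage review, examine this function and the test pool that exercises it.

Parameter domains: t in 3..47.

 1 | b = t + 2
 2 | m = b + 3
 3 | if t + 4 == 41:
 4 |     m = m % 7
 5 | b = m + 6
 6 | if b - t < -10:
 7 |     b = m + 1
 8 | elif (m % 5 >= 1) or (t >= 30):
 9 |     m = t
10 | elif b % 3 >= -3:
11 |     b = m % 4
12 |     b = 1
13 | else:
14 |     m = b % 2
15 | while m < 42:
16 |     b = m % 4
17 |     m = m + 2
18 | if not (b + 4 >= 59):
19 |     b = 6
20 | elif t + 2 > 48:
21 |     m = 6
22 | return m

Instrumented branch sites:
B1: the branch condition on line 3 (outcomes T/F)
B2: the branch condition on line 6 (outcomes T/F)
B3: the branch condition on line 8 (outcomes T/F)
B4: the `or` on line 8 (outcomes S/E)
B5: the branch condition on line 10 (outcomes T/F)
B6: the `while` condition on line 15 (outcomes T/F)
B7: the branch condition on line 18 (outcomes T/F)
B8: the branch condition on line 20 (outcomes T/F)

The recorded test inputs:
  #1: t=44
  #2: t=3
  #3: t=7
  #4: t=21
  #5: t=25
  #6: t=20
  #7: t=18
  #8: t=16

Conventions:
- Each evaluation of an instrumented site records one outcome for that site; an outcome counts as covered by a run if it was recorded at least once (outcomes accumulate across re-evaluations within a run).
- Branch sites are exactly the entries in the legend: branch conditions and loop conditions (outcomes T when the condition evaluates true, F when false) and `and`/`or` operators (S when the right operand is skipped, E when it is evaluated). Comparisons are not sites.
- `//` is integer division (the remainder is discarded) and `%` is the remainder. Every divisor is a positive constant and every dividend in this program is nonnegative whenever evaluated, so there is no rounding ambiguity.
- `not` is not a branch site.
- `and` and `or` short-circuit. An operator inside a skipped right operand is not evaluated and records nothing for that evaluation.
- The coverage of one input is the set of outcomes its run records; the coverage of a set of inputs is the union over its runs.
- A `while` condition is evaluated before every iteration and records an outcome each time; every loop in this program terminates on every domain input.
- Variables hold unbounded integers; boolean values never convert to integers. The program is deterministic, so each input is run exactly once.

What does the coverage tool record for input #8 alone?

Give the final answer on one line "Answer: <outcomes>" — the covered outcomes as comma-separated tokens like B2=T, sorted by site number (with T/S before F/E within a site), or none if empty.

Running input #8 (t=16), event by event:
  B1->F, B2->F, B4->S, B3->T, B6->T, B6->T, B6->T, B6->T, B6->T, B6->T
  B6->T, B6->T, B6->T, B6->T, B6->T, B6->T, B6->T, B6->F, B7->T
collecting distinct outcomes: B1=F, B2=F, B3=T, B4=S, B6=T, B6=F, B7=T

Answer: B1=F, B2=F, B3=T, B4=S, B6=T, B6=F, B7=T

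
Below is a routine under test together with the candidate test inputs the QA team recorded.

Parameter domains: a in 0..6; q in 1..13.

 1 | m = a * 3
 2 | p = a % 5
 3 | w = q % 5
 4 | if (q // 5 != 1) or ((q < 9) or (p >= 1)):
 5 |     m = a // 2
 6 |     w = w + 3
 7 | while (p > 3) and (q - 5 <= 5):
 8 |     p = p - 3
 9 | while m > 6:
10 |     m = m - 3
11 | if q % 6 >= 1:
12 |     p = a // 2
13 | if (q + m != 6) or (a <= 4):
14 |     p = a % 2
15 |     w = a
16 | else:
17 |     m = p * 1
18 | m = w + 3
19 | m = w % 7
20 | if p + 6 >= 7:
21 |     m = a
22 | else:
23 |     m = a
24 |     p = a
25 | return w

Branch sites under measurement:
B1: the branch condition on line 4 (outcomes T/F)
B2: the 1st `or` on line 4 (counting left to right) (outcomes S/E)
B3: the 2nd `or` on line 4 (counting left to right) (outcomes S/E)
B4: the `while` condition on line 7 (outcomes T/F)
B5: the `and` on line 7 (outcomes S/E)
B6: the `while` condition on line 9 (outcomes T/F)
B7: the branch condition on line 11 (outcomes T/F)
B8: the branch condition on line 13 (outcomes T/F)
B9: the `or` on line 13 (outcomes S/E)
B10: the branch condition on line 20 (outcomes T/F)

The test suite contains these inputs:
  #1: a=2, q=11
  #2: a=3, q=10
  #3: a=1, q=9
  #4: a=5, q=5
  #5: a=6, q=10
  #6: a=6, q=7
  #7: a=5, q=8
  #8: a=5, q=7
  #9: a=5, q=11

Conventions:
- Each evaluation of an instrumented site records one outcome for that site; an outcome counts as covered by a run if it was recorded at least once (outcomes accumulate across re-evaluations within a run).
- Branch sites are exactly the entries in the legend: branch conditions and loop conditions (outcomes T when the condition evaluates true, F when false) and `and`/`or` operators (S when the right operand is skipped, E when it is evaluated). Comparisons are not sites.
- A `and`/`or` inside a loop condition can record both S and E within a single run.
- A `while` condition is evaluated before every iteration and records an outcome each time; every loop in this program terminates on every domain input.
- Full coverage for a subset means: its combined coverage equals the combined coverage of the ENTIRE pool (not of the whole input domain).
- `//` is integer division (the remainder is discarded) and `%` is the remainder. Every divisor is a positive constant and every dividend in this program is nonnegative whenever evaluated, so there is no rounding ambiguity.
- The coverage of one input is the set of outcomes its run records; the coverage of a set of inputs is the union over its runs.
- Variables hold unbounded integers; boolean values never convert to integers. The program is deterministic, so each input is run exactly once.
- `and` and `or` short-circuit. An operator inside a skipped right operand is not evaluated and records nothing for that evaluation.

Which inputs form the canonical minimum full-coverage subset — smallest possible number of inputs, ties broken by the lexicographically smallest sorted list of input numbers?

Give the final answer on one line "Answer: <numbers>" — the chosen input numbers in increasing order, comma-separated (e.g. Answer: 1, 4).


input #1, a=2, q=11: outcomes B1=T, B2=S, B4=F, B5=S, B6=F, B7=T, B8=T, B9=S, B10=F
input #2, a=3, q=10: outcomes B1=T, B2=S, B4=F, B5=S, B6=F, B7=T, B8=T, B9=S, B10=T
input #3, a=1, q=9: outcomes B1=T, B2=E, B3=E, B4=F, B5=S, B6=F, B7=T, B8=T, B9=S, B10=T
input #4, a=5, q=5: outcomes B1=T, B2=E, B3=S, B4=F, B5=S, B6=F, B7=T, B8=T, B9=S, B10=T
input #5, a=6, q=10: outcomes B1=T, B2=S, B4=F, B5=S, B6=F, B7=T, B8=T, B9=S, B10=F
input #6, a=6, q=7: outcomes B1=T, B2=E, B3=S, B4=F, B5=S, B6=F, B7=T, B8=T, B9=S, B10=F
input #7, a=5, q=8: outcomes B1=T, B2=E, B3=S, B4=F, B5=S, B6=F, B7=T, B8=T, B9=S, B10=T
input #8, a=5, q=7: outcomes B1=T, B2=E, B3=S, B4=F, B5=S, B6=F, B7=T, B8=T, B9=S, B10=T
input #9, a=5, q=11: outcomes B1=T, B2=S, B4=F, B5=S, B6=F, B7=T, B8=T, B9=S, B10=T
union over all inputs: B1=T, B2=S, B2=E, B3=S, B3=E, B4=F, B5=S, B6=F, B7=T, B8=T, B9=S, B10=T, B10=F (13 outcomes)
checked all size-1 subsets: none covers 13 outcomes (max 10/13)
checked all size-2 subsets: none covers 13 outcomes (max 12/13)
at size 3, {1, 3, 4} reaches all 13 outcomes; every lexicographically earlier size-3 subset fails
Answer: 1, 3, 4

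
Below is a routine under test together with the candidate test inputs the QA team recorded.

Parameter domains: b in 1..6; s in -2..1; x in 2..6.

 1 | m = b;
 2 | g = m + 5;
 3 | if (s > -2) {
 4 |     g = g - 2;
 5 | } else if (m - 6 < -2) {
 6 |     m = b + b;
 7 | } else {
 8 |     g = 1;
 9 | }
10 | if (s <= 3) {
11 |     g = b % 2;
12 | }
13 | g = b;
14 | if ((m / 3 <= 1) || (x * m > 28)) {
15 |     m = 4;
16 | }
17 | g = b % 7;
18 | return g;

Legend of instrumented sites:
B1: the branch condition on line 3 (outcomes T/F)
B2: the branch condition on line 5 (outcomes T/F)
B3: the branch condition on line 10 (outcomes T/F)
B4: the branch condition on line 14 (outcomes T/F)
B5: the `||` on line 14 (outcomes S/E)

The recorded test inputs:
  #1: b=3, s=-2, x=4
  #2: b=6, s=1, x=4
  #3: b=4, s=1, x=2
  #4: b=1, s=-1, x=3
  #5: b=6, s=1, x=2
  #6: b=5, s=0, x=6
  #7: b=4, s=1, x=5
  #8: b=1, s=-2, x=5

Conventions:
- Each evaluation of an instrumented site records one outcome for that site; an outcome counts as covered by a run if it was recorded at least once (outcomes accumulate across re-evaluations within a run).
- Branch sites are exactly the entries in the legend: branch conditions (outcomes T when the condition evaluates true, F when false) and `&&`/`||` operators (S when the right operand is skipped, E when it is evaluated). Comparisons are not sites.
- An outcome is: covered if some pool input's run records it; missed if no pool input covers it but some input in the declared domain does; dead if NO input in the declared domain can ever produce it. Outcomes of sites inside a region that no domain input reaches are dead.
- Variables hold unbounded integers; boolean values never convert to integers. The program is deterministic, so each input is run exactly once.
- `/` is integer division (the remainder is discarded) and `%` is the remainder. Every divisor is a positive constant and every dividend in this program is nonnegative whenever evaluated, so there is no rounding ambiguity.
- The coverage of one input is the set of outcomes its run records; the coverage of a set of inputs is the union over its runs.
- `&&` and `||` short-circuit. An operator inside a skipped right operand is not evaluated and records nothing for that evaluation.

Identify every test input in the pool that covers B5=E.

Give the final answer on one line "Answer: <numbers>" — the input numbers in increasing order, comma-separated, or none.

input #1 (b=3, s=-2, x=4): covers B5=E
input #2 (b=6, s=1, x=4): covers B5=E
input #3 (b=4, s=1, x=2): misses B5=E
input #4 (b=1, s=-1, x=3): misses B5=E
input #5 (b=6, s=1, x=2): covers B5=E
input #6 (b=5, s=0, x=6): misses B5=E
input #7 (b=4, s=1, x=5): misses B5=E
input #8 (b=1, s=-2, x=5): misses B5=E

Answer: 1, 2, 5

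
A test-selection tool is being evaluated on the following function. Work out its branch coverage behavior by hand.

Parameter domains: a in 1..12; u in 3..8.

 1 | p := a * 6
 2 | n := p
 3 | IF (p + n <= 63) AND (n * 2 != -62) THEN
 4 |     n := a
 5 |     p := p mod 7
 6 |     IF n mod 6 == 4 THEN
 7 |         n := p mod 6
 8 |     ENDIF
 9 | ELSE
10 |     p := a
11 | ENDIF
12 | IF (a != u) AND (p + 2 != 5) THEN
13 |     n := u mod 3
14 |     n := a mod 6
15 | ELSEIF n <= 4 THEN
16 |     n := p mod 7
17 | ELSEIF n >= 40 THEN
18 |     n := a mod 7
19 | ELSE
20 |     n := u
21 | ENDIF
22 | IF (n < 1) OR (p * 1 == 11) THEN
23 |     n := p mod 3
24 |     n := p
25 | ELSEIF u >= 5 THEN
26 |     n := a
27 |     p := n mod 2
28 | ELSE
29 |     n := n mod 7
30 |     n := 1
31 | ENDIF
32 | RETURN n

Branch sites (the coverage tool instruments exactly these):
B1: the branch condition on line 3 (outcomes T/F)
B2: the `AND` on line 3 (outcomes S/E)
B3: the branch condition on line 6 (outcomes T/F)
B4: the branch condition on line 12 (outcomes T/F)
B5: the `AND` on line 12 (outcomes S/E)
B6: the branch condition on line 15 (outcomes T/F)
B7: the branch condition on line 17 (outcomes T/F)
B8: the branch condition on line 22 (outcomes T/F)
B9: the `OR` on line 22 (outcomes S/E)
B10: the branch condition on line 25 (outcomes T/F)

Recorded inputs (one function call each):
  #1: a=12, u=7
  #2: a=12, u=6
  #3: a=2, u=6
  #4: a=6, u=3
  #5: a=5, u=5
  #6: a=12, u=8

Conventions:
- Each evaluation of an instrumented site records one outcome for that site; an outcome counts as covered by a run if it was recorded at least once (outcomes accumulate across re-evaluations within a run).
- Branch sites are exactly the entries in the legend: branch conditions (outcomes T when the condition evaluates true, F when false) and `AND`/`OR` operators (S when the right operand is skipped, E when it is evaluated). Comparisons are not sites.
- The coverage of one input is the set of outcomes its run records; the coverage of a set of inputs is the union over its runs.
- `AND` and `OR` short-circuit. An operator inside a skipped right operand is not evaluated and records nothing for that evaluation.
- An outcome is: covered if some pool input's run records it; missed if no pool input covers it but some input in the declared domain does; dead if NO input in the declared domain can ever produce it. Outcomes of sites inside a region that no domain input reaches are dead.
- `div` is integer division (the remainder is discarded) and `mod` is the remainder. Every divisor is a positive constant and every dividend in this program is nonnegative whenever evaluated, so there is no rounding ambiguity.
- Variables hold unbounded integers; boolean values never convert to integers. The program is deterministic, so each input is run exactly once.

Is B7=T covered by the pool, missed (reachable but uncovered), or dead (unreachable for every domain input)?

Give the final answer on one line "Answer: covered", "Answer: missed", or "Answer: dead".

no pool input records B7=T
but domain input (a=7, u=7) does record it -> reachable, so missed

Answer: missed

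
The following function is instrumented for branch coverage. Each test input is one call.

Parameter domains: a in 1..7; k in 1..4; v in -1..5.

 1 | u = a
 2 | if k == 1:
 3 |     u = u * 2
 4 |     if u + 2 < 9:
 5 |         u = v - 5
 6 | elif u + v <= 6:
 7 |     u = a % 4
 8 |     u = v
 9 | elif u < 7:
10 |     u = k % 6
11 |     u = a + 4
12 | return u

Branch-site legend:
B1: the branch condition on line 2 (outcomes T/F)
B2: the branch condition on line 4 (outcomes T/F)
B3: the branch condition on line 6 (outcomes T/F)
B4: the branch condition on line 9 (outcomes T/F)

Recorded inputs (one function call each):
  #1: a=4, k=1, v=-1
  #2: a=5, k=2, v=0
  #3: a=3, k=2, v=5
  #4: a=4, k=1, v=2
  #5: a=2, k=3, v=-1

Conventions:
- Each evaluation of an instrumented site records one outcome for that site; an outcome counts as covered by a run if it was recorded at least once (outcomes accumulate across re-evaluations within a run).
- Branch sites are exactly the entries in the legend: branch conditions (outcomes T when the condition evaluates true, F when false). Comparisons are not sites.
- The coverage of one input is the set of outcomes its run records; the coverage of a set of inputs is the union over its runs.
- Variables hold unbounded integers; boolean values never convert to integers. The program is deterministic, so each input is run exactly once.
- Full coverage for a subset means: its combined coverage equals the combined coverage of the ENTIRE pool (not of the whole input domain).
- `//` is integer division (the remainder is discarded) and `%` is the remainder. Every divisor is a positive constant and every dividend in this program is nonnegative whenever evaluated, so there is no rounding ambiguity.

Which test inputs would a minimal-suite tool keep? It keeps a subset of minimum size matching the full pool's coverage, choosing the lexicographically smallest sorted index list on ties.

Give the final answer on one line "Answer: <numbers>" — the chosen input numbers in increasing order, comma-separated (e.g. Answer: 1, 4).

input #1 (a=4, k=1, v=-1): covers B1=T, B2=F
input #2 (a=5, k=2, v=0): covers B1=F, B3=T
input #3 (a=3, k=2, v=5): covers B1=F, B3=F, B4=T
input #4 (a=4, k=1, v=2): covers B1=T, B2=F
input #5 (a=2, k=3, v=-1): covers B1=F, B3=T
the full pool covers 6 outcomes: B1=T, B1=F, B2=F, B3=T, B3=F, B4=T
no size-1 subset reaches all 6 outcomes (best union: 3/6)
no size-2 subset reaches all 6 outcomes (best union: 5/6)
at size 3, {1, 2, 3} reaches all 6 outcomes; every lexicographically earlier size-3 subset fails

Answer: 1, 2, 3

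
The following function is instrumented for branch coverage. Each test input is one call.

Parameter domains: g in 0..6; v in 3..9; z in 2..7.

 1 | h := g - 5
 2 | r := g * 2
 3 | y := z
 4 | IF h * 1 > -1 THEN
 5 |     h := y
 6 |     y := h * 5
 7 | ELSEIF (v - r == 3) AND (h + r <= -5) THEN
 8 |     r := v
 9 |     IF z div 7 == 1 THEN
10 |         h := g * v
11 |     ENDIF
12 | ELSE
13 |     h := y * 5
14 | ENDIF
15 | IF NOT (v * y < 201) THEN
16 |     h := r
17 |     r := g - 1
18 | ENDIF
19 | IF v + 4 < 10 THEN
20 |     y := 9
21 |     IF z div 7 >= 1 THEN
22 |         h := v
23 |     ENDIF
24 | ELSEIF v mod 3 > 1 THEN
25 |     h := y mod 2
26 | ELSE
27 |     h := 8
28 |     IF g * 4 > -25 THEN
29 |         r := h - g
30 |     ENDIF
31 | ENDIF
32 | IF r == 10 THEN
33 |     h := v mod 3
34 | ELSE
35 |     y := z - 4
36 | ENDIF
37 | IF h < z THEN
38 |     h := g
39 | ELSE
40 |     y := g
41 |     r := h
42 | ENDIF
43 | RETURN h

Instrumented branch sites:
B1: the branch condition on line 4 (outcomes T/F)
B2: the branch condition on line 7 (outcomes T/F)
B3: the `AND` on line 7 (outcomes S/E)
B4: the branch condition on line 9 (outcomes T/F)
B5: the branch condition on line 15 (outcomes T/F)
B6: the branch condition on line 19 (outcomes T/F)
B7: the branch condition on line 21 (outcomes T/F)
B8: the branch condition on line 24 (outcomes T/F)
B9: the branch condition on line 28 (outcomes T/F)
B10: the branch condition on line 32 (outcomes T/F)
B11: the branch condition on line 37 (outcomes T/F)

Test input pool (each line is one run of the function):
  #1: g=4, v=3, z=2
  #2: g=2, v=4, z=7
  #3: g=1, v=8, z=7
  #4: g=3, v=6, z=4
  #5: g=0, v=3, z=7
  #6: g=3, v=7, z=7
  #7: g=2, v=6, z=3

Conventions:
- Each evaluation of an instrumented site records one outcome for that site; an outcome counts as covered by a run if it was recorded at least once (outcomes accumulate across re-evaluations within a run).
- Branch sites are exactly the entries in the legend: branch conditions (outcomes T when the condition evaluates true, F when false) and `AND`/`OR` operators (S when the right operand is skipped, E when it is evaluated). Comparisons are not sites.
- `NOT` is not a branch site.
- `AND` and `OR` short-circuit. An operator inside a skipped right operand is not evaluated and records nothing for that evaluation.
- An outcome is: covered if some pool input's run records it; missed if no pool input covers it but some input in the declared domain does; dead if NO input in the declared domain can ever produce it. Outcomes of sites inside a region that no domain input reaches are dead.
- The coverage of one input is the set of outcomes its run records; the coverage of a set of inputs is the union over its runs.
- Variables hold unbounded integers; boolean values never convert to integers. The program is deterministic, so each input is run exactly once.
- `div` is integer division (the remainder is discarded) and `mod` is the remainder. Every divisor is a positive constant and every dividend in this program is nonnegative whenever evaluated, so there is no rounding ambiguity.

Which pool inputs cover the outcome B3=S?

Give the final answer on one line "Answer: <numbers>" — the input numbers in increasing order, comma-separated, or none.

input #1 (g=4, v=3, z=2): hits B3=S
input #2 (g=2, v=4, z=7): hits B3=S
input #3 (g=1, v=8, z=7): hits B3=S
input #4 (g=3, v=6, z=4): hits B3=S
input #5 (g=0, v=3, z=7): never hits B3=S
input #6 (g=3, v=7, z=7): hits B3=S
input #7 (g=2, v=6, z=3): hits B3=S

Answer: 1, 2, 3, 4, 6, 7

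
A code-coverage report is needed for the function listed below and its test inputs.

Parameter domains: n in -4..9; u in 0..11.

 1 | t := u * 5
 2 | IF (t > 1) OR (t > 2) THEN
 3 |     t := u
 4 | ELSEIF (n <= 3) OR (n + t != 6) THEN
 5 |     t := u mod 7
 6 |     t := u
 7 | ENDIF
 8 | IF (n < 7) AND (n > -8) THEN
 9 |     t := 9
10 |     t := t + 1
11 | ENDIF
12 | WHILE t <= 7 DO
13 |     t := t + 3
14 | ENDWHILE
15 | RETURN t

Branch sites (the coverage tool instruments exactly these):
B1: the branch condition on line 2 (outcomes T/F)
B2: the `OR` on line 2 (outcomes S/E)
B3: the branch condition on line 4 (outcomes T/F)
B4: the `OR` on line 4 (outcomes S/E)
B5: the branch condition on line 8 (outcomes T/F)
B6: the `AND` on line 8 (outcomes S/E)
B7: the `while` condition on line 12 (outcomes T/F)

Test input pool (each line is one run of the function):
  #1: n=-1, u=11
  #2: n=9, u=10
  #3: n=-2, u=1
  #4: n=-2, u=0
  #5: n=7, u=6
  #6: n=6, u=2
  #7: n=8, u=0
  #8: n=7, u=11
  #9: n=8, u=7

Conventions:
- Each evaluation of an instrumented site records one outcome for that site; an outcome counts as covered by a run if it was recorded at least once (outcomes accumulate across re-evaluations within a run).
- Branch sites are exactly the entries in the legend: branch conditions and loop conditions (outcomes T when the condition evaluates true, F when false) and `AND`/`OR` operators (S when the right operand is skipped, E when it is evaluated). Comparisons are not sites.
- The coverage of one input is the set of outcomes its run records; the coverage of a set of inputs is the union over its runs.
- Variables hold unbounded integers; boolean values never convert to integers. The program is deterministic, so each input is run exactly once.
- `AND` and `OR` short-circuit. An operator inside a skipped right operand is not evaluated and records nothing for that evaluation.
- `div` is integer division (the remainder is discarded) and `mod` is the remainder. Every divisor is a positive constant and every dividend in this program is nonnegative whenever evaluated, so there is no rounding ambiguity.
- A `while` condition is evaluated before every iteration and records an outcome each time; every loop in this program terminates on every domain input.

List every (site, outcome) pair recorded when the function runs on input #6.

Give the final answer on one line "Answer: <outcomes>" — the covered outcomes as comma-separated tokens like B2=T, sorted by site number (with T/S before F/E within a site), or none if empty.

Running input #6 (n=6, u=2), event by event:
  B2->S, B1->T, B6->E, B5->T, B7->F
collecting distinct outcomes: B1=T, B2=S, B5=T, B6=E, B7=F

Answer: B1=T, B2=S, B5=T, B6=E, B7=F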